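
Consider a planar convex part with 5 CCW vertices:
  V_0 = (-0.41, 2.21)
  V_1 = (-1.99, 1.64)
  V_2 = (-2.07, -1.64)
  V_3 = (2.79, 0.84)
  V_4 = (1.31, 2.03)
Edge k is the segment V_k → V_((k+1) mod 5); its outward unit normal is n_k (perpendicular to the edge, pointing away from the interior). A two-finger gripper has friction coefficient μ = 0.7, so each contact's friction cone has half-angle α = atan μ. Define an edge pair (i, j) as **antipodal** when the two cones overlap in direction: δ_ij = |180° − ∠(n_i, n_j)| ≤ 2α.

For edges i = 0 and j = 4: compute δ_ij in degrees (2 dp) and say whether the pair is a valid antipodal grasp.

α = atan 0.7 = 34.99°;  2α = 69.98°
edge 0: e_0 = (-1.58, -0.57);  n_0 = (-0.3394, +0.9407)
edge 4: e_4 = (-1.72, +0.18);  n_4 = (+0.1041, +0.9946)
∠(n_0, n_4) = 25.81°
δ = |180° − 25.81°| = 154.19°
154.19° > 2α = 69.98°  →  invalid

δ = 154.19°, invalid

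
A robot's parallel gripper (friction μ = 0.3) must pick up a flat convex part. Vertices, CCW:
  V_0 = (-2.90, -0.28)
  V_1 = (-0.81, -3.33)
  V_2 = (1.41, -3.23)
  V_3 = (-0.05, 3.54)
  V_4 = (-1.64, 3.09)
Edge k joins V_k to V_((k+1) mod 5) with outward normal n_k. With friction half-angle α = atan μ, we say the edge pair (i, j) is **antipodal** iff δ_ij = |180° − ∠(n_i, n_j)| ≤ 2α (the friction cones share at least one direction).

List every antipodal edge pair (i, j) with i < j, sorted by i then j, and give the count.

count = 3; pairs: (0,2), (1,3), (2,4)

α = atan 0.3 = 16.70°;  2α = 33.40°
n_0 = (-0.8249, -0.5653)
n_1 = (+0.0450, -0.9990)
n_2 = (+0.9775, +0.2108)
n_3 = (-0.2723, +0.9622)
n_4 = (-0.9367, +0.3502)
  (0,1): δ = 121.84°  ·
  (0,2): δ = 22.25°  ✓
  (0,3): δ = 71.38°  ·
  (0,4): δ = 125.08°  ·
  (1,2): δ = 80.41°  ·
  (1,3): δ = 13.22°  ✓
  (1,4): δ = 66.92°  ·
  (2,3): δ = 86.37°  ·
  (2,4): δ = 32.67°  ✓
  (3,4): δ = 126.30°  ·
antipodal pairs: 3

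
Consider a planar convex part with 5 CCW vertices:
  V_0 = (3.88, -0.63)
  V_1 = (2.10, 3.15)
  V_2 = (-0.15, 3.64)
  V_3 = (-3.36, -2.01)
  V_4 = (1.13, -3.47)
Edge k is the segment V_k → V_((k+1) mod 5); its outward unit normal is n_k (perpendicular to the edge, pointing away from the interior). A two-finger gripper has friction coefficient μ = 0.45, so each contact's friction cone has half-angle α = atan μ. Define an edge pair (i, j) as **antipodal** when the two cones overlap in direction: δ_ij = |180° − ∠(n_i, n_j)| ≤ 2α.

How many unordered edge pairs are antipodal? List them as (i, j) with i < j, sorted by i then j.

α = atan 0.45 = 24.23°;  2α = 48.46°
n_0 = (+0.9047, +0.4260)
n_1 = (+0.2128, +0.9771)
n_2 = (-0.8695, +0.4940)
n_3 = (-0.3092, -0.9510)
n_4 = (+0.7184, -0.6956)
  (0,1): δ = 127.50°  ·
  (0,2): δ = 54.82°  ·
  (0,3): δ = 46.77°  ✓
  (0,4): δ = 110.71°  ·
  (1,2): δ = 107.32°  ·
  (1,3): δ = 5.73°  ✓
  (1,4): δ = 58.21°  ·
  (2,3): δ = 78.41°  ·
  (2,4): δ = 14.47°  ✓
  (3,4): δ = 116.06°  ·
antipodal pairs: 3

count = 3; pairs: (0,3), (1,3), (2,4)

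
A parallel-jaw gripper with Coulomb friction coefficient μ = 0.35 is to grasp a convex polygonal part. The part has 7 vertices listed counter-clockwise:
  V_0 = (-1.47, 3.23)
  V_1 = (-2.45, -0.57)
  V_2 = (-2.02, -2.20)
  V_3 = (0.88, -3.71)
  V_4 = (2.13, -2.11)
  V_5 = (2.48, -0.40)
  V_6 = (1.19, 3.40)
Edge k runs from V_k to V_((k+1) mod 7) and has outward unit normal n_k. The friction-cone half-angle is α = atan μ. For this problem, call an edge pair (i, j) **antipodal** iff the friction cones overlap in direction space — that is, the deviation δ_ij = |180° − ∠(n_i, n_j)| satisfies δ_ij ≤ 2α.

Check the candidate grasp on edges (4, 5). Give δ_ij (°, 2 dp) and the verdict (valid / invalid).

α = atan 0.35 = 19.29°;  2α = 38.58°
edge 4: e_4 = (+0.35, +1.71);  n_4 = (+0.9797, -0.2005)
edge 5: e_5 = (-1.29, +3.80);  n_5 = (+0.9469, +0.3215)
∠(n_4, n_5) = 30.32°
δ = |180° − 30.32°| = 149.68°
149.68° > 2α = 38.58°  →  invalid

δ = 149.68°, invalid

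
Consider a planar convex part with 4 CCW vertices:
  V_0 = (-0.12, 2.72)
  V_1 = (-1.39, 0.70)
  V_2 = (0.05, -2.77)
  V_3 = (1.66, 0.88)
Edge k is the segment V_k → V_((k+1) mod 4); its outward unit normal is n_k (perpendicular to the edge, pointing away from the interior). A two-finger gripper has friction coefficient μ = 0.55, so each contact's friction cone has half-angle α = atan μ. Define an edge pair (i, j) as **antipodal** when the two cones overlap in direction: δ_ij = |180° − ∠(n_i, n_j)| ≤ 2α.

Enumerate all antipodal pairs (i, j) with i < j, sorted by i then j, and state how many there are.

α = atan 0.55 = 28.81°;  2α = 57.62°
n_0 = (-0.8466, +0.5323)
n_1 = (-0.9236, -0.3833)
n_2 = (+0.9149, -0.4036)
n_3 = (+0.7187, +0.6953)
  (0,1): δ = 125.30°  ·
  (0,2): δ = 8.36°  ✓
  (0,3): δ = 76.21°  ·
  (1,2): δ = 46.34°  ✓
  (1,3): δ = 21.51°  ✓
  (2,3): δ = 112.15°  ·
antipodal pairs: 3

count = 3; pairs: (0,2), (1,2), (1,3)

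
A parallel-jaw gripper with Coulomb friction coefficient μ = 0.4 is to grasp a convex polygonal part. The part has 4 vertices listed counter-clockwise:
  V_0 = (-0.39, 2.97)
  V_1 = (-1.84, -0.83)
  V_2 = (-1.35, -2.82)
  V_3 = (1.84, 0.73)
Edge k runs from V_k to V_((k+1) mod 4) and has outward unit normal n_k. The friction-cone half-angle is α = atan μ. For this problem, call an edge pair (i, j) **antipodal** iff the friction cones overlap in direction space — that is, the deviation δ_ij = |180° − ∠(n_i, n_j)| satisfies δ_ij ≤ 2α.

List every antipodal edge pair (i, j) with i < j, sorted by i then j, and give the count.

count = 2; pairs: (0,2), (1,3)

α = atan 0.4 = 21.80°;  2α = 43.60°
n_0 = (-0.9343, +0.3565)
n_1 = (-0.9710, -0.2391)
n_2 = (+0.7438, -0.6684)
n_3 = (+0.7087, +0.7055)
  (0,1): δ = 145.28°  ·
  (0,2): δ = 21.06°  ✓
  (0,3): δ = 65.76°  ·
  (1,2): δ = 55.78°  ·
  (1,3): δ = 31.04°  ✓
  (2,3): δ = 93.19°  ·
antipodal pairs: 2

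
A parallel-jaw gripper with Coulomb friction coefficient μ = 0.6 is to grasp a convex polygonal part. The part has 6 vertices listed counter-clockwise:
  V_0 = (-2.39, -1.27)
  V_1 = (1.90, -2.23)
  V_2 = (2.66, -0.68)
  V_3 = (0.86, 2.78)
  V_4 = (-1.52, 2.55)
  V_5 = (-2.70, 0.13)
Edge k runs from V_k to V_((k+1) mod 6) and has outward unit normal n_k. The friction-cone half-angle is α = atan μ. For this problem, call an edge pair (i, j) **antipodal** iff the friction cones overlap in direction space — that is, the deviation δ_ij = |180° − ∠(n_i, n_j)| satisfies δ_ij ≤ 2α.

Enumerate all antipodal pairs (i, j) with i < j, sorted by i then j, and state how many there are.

count = 7; pairs: (0,2), (0,3), (1,3), (1,4), (1,5), (2,4), (2,5)

α = atan 0.6 = 30.96°;  2α = 61.93°
n_0 = (-0.2184, -0.9759)
n_1 = (+0.8979, -0.4402)
n_2 = (+0.8871, +0.4615)
n_3 = (-0.0962, +0.9954)
n_4 = (-0.8988, +0.4383)
n_5 = (-0.9764, -0.2162)
  (0,1): δ = 103.51°  ·
  (0,2): δ = 49.90°  ✓
  (0,3): δ = 18.13°  ✓
  (0,4): δ = 76.62°  ·
  (0,5): δ = 115.10°  ·
  (1,2): δ = 126.40°  ·
  (1,3): δ = 58.36°  ✓
  (1,4): δ = 0.13°  ✓
  (1,5): δ = 38.61°  ✓
  (2,3): δ = 111.97°  ·
  (2,4): δ = 53.48°  ✓
  (2,5): δ = 15.00°  ✓
  (3,4): δ = 121.51°  ·
  (3,5): δ = 83.03°  ·
  (4,5): δ = 141.52°  ·
antipodal pairs: 7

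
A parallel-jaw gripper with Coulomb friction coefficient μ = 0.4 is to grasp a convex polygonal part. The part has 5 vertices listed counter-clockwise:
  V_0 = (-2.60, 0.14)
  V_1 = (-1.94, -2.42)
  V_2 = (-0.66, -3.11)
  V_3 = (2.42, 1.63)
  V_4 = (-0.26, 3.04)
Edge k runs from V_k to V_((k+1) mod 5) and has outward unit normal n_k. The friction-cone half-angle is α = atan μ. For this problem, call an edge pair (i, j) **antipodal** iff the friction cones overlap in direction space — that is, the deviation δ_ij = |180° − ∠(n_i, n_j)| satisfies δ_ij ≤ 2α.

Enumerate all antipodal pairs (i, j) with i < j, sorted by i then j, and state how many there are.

α = atan 0.4 = 21.80°;  2α = 43.60°
n_0 = (-0.9683, -0.2496)
n_1 = (-0.4745, -0.8803)
n_2 = (+0.8385, -0.5449)
n_3 = (+0.4656, +0.8850)
n_4 = (-0.7782, +0.6280)
  (0,1): δ = 132.78°  ·
  (0,2): δ = 47.47°  ·
  (0,3): δ = 47.79°  ·
  (0,4): δ = 126.64°  ·
  (1,2): δ = 94.69°  ·
  (1,3): δ = 0.58°  ✓
  (1,4): δ = 79.43°  ·
  (2,3): δ = 84.73°  ·
  (2,4): δ = 5.88°  ✓
  (3,4): δ = 101.15°  ·
antipodal pairs: 2

count = 2; pairs: (1,3), (2,4)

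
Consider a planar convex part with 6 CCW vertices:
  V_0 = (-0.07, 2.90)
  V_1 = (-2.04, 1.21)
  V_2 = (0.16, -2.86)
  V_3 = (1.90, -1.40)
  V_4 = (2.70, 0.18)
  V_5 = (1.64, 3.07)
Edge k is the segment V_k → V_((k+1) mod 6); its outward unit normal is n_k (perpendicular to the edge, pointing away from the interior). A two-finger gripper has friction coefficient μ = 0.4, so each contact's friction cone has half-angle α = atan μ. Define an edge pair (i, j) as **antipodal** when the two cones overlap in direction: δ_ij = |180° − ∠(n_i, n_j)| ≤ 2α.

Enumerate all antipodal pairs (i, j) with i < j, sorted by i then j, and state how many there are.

α = atan 0.4 = 21.80°;  2α = 43.60°
n_0 = (-0.6511, +0.7590)
n_1 = (-0.8797, -0.4755)
n_2 = (+0.6428, -0.7661)
n_3 = (+0.8922, -0.4517)
n_4 = (+0.9388, +0.3444)
n_5 = (-0.0989, +0.9951)
  (0,1): δ = 102.23°  ·
  (0,2): δ = 0.63°  ✓
  (0,3): δ = 22.52°  ✓
  (0,4): δ = 69.52°  ·
  (0,5): δ = 145.05°  ·
  (1,2): δ = 78.39°  ·
  (1,3): δ = 55.25°  ·
  (1,4): δ = 8.25°  ✓
  (1,5): δ = 67.28°  ·
  (2,3): δ = 156.85°  ·
  (2,4): δ = 109.86°  ·
  (2,5): δ = 34.32°  ✓
  (3,4): δ = 133.00°  ·
  (3,5): δ = 57.47°  ·
  (4,5): δ = 104.46°  ·
antipodal pairs: 4

count = 4; pairs: (0,2), (0,3), (1,4), (2,5)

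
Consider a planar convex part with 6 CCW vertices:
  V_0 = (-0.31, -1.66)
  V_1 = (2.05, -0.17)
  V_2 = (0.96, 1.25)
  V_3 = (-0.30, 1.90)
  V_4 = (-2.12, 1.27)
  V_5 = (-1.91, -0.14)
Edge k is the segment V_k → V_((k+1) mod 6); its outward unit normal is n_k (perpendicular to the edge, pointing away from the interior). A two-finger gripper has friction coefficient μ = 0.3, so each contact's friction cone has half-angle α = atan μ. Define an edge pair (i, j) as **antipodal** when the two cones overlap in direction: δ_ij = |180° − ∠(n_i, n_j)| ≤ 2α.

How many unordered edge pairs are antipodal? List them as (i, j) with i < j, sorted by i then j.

α = atan 0.3 = 16.70°;  2α = 33.40°
n_0 = (+0.5339, -0.8456)
n_1 = (+0.7932, +0.6089)
n_2 = (+0.4585, +0.8887)
n_3 = (-0.3271, +0.9450)
n_4 = (-0.9891, -0.1473)
n_5 = (-0.6887, -0.7250)
  (0,1): δ = 84.76°  ·
  (0,2): δ = 59.55°  ·
  (0,3): δ = 13.17°  ✓
  (0,4): δ = 66.20°  ·
  (0,5): δ = 104.20°  ·
  (1,2): δ = 154.80°  ·
  (1,3): δ = 108.42°  ·
  (1,4): δ = 29.04°  ✓
  (1,5): δ = 8.96°  ✓
  (2,3): δ = 133.62°  ·
  (2,4): δ = 54.24°  ·
  (2,5): δ = 16.24°  ✓
  (3,4): δ = 100.62°  ·
  (3,5): δ = 62.62°  ·
  (4,5): δ = 142.00°  ·
antipodal pairs: 4

count = 4; pairs: (0,3), (1,4), (1,5), (2,5)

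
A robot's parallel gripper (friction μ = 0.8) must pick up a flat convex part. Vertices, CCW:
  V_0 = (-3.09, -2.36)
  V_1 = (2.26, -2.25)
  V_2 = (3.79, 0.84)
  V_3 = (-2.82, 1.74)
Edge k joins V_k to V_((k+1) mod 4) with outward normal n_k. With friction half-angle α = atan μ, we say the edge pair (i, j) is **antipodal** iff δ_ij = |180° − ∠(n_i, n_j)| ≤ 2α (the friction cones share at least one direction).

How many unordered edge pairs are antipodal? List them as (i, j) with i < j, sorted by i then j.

α = atan 0.8 = 38.66°;  2α = 77.32°
n_0 = (+0.0206, -0.9998)
n_1 = (+0.8962, -0.4437)
n_2 = (+0.1349, +0.9909)
n_3 = (-0.9978, +0.0657)
  (0,1): δ = 117.52°  ·
  (0,2): δ = 8.93°  ✓
  (0,3): δ = 85.05°  ·
  (1,2): δ = 71.41°  ✓
  (1,3): δ = 22.57°  ✓
  (2,3): δ = 86.01°  ·
antipodal pairs: 3

count = 3; pairs: (0,2), (1,2), (1,3)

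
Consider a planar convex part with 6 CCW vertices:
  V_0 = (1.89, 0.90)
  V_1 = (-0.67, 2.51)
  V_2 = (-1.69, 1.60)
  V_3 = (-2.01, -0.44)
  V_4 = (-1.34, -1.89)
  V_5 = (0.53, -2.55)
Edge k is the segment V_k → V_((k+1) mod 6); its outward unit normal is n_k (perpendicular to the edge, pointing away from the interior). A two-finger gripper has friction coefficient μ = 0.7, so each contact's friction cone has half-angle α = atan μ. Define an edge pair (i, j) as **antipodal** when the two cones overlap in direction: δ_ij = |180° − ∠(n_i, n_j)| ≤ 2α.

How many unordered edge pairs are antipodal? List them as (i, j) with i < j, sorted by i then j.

α = atan 0.7 = 34.99°;  2α = 69.98°
n_0 = (+0.5324, +0.8465)
n_1 = (-0.6657, +0.7462)
n_2 = (-0.9879, +0.1550)
n_3 = (-0.9078, -0.4195)
n_4 = (-0.3328, -0.9430)
n_5 = (+0.9303, -0.3667)
  (0,1): δ = 106.10°  ·
  (0,2): δ = 66.75°  ✓
  (0,3): δ = 33.03°  ✓
  (0,4): δ = 12.73°  ✓
  (0,5): δ = 100.65°  ·
  (1,2): δ = 140.65°  ·
  (1,3): δ = 106.94°  ·
  (1,4): δ = 61.18°  ✓
  (1,5): δ = 26.75°  ✓
  (2,3): δ = 146.28°  ·
  (2,4): δ = 100.53°  ·
  (2,5): δ = 12.60°  ✓
  (3,4): δ = 134.24°  ·
  (3,5): δ = 46.31°  ✓
  (4,5): δ = 92.07°  ·
antipodal pairs: 7

count = 7; pairs: (0,2), (0,3), (0,4), (1,4), (1,5), (2,5), (3,5)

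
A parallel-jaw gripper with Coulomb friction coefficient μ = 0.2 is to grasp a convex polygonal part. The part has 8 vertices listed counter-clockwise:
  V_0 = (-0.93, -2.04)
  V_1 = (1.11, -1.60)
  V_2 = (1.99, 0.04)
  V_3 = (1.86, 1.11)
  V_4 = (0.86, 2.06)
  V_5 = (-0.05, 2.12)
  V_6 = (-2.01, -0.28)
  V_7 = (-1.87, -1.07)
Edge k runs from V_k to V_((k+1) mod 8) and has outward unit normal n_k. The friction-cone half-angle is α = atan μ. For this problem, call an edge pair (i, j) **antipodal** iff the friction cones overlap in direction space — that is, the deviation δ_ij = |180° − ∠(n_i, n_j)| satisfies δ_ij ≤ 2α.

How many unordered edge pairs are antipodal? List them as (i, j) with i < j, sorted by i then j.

α = atan 0.2 = 11.31°;  2α = 22.62°
n_0 = (+0.2108, -0.9775)
n_1 = (+0.8812, -0.4728)
n_2 = (+0.9927, +0.1206)
n_3 = (+0.6887, +0.7250)
n_4 = (+0.0658, +0.9978)
n_5 = (-0.7745, +0.6325)
n_6 = (-0.9847, -0.1745)
n_7 = (-0.7181, -0.6959)
  (0,1): δ = 130.39°  ·
  (0,2): δ = 95.24°  ·
  (0,3): δ = 55.70°  ·
  (0,4): δ = 15.94°  ✓
  (0,5): δ = 38.59°  ·
  (0,6): δ = 87.88°  ·
  (0,7): δ = 121.93°  ·
  (1,2): δ = 144.86°  ·
  (1,3): δ = 105.31°  ·
  (1,4): δ = 65.55°  ·
  (1,5): δ = 11.02°  ✓
  (1,6): δ = 38.27°  ·
  (1,7): δ = 72.32°  ·
  (2,3): δ = 140.46°  ·
  (2,4): δ = 100.70°  ·
  (2,5): δ = 46.16°  ·
  (2,6): δ = 3.12°  ✓
  (2,7): δ = 37.17°  ·
  (3,4): δ = 140.24°  ·
  (3,5): δ = 85.71°  ·
  (3,6): δ = 36.42°  ·
  (3,7): δ = 2.37°  ✓
  (4,5): δ = 125.47°  ·
  (4,6): δ = 76.18°  ·
  (4,7): δ = 42.13°  ·
  (5,6): δ = 130.71°  ·
  (5,7): δ = 96.66°  ·
  (6,7): δ = 145.95°  ·
antipodal pairs: 4

count = 4; pairs: (0,4), (1,5), (2,6), (3,7)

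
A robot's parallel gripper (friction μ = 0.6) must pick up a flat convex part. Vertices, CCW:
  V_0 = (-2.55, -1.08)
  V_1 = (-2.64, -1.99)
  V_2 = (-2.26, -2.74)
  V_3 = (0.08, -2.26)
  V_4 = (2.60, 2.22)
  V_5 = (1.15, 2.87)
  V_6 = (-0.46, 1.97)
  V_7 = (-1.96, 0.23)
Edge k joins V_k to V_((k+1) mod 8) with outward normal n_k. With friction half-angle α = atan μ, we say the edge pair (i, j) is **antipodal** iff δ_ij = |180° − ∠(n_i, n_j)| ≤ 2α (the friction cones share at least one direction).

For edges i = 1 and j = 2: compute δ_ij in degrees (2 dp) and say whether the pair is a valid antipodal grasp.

δ = 105.28°, invalid

α = atan 0.6 = 30.96°;  2α = 61.93°
edge 1: e_1 = (+0.38, -0.75);  n_1 = (-0.8920, -0.4520)
edge 2: e_2 = (+2.34, +0.48);  n_2 = (+0.2009, -0.9796)
∠(n_1, n_2) = 74.72°
δ = |180° − 74.72°| = 105.28°
105.28° > 2α = 61.93°  →  invalid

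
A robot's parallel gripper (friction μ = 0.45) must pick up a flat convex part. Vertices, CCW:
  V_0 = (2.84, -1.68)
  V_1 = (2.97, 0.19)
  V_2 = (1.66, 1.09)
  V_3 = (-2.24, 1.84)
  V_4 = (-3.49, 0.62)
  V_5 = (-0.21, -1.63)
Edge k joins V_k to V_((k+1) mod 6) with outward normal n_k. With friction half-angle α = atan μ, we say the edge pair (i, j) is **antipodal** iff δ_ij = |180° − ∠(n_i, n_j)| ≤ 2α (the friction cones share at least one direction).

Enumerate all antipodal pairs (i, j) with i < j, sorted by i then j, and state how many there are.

count = 6; pairs: (0,3), (1,4), (1,5), (2,4), (2,5), (3,5)

α = atan 0.45 = 24.23°;  2α = 48.46°
n_0 = (+0.9976, -0.0694)
n_1 = (+0.5663, +0.8242)
n_2 = (+0.1888, +0.9820)
n_3 = (-0.6985, +0.7156)
n_4 = (-0.5657, -0.8246)
n_5 = (-0.0164, -0.9999)
  (0,1): δ = 120.51°  ·
  (0,2): δ = 96.91°  ·
  (0,3): δ = 41.72°  ✓
  (0,4): δ = 59.53°  ·
  (0,5): δ = 93.04°  ·
  (1,2): δ = 156.40°  ·
  (1,3): δ = 101.21°  ·
  (1,4): δ = 0.04°  ✓
  (1,5): δ = 33.55°  ✓
  (2,3): δ = 124.81°  ·
  (2,4): δ = 23.56°  ✓
  (2,5): δ = 9.95°  ✓
  (3,4): δ = 78.75°  ·
  (3,5): δ = 45.24°  ✓
  (4,5): δ = 146.49°  ·
antipodal pairs: 6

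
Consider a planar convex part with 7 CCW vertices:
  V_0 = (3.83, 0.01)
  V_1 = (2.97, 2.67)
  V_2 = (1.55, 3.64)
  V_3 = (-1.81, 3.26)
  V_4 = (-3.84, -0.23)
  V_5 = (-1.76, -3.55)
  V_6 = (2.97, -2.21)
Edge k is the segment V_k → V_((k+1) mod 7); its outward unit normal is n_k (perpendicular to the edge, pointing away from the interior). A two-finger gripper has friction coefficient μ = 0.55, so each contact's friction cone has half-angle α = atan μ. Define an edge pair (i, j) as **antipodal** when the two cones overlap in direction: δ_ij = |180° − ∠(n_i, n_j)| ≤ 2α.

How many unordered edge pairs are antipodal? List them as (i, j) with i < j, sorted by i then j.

count = 8; pairs: (0,3), (0,4), (1,4), (1,5), (2,5), (3,5), (3,6), (4,6)

α = atan 0.55 = 28.81°;  2α = 57.62°
n_0 = (+0.9515, +0.3076)
n_1 = (+0.5641, +0.8257)
n_2 = (-0.1124, +0.9937)
n_3 = (-0.8644, +0.5028)
n_4 = (-0.8474, -0.5309)
n_5 = (+0.2726, -0.9621)
n_6 = (+0.9325, -0.3612)
  (0,1): δ = 142.25°  ·
  (0,2): δ = 101.46°  ·
  (0,3): δ = 48.10°  ✓
  (0,4): δ = 14.15°  ✓
  (0,5): δ = 87.90°  ·
  (0,6): δ = 140.91°  ·
  (1,2): δ = 139.21°  ·
  (1,3): δ = 85.85°  ·
  (1,4): δ = 23.60°  ✓
  (1,5): δ = 50.15°  ✓
  (1,6): δ = 103.16°  ·
  (2,3): δ = 126.64°  ·
  (2,4): δ = 64.39°  ·
  (2,5): δ = 9.36°  ✓
  (2,6): δ = 62.37°  ·
  (3,4): δ = 117.75°  ·
  (3,5): δ = 44.00°  ✓
  (3,6): δ = 9.01°  ✓
  (4,5): δ = 106.25°  ·
  (4,6): δ = 53.24°  ✓
  (5,6): δ = 126.99°  ·
antipodal pairs: 8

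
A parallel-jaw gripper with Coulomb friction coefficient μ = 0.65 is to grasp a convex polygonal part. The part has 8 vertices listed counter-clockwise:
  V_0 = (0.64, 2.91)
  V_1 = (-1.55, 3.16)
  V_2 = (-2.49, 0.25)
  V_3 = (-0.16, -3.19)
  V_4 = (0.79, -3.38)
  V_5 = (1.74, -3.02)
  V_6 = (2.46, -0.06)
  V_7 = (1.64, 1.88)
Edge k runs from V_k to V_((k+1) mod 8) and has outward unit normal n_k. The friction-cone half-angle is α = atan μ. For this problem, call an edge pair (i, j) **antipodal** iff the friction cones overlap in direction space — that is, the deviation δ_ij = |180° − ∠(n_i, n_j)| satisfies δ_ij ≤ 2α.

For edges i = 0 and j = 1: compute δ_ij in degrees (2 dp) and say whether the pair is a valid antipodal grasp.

δ = 101.39°, invalid

α = atan 0.65 = 33.02°;  2α = 66.05°
edge 0: e_0 = (-2.19, +0.25);  n_0 = (+0.1134, +0.9935)
edge 1: e_1 = (-0.94, -2.91);  n_1 = (-0.9516, +0.3074)
∠(n_0, n_1) = 78.61°
δ = |180° − 78.61°| = 101.39°
101.39° > 2α = 66.05°  →  invalid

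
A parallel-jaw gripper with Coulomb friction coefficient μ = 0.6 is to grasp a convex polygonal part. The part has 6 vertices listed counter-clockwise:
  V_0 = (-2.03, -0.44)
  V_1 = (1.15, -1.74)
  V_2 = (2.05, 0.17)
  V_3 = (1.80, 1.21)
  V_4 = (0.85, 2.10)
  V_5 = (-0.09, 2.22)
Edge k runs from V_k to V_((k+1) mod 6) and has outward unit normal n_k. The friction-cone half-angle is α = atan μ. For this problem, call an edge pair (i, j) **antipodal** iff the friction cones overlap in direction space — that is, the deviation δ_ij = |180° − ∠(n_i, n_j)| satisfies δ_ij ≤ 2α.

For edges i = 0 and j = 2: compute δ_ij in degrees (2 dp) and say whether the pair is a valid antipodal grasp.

δ = 54.25°, valid

α = atan 0.6 = 30.96°;  2α = 61.93°
edge 0: e_0 = (+3.18, -1.30);  n_0 = (-0.3784, -0.9256)
edge 2: e_2 = (-0.25, +1.04);  n_2 = (+0.9723, +0.2337)
∠(n_0, n_2) = 125.75°
δ = |180° − 125.75°| = 54.25°
54.25° ≤ 2α = 61.93°  →  valid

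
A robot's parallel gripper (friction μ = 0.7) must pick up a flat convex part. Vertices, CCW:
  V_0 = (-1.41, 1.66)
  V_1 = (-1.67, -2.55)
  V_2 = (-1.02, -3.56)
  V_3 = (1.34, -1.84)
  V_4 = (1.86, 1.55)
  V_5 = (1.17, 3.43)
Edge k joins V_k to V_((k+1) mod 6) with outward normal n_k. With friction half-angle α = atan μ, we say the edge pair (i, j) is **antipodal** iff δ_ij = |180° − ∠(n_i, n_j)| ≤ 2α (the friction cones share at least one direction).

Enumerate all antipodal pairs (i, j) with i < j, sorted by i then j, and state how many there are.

count = 7; pairs: (0,2), (0,3), (0,4), (1,3), (1,4), (2,5), (3,5)

α = atan 0.7 = 34.99°;  2α = 69.98°
n_0 = (-0.9981, +0.0616)
n_1 = (-0.8409, -0.5412)
n_2 = (+0.5890, -0.8081)
n_3 = (+0.9884, -0.1516)
n_4 = (+0.9388, +0.3445)
n_5 = (-0.5657, +0.8246)
  (0,1): δ = 143.70°  ·
  (0,2): δ = 50.38°  ✓
  (0,3): δ = 5.19°  ✓
  (0,4): δ = 23.69°  ✓
  (0,5): δ = 127.99°  ·
  (1,2): δ = 86.68°  ·
  (1,3): δ = 41.48°  ✓
  (1,4): δ = 12.61°  ✓
  (1,5): δ = 91.69°  ·
  (2,3): δ = 134.81°  ·
  (2,4): δ = 105.93°  ·
  (2,5): δ = 1.63°  ✓
  (3,4): δ = 151.13°  ·
  (3,5): δ = 46.83°  ✓
  (4,5): δ = 75.70°  ·
antipodal pairs: 7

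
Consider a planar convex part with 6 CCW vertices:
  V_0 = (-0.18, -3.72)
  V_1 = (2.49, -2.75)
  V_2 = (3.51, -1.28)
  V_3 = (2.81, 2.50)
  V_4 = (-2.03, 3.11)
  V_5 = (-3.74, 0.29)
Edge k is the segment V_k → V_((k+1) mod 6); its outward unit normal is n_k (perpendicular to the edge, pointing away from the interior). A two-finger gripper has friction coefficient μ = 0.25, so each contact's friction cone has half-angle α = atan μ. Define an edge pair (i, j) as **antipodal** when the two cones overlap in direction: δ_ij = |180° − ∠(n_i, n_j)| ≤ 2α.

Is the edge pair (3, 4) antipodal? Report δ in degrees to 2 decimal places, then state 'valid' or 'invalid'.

δ = 114.05°, invalid

α = atan 0.25 = 14.04°;  2α = 28.07°
edge 3: e_3 = (-4.84, +0.61);  n_3 = (+0.1250, +0.9922)
edge 4: e_4 = (-1.71, -2.82);  n_4 = (-0.8551, +0.5185)
∠(n_3, n_4) = 65.95°
δ = |180° − 65.95°| = 114.05°
114.05° > 2α = 28.07°  →  invalid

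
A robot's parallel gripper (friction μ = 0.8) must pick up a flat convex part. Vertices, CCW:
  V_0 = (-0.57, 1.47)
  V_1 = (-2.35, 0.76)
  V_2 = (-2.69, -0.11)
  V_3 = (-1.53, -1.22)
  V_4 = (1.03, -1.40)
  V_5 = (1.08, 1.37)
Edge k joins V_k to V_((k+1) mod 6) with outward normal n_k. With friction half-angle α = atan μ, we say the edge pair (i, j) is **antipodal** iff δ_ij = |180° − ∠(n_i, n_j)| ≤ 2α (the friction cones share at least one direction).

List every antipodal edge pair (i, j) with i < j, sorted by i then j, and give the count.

count = 8; pairs: (0,2), (0,3), (0,4), (1,3), (1,4), (2,4), (2,5), (3,5)

α = atan 0.8 = 38.66°;  2α = 77.32°
n_0 = (-0.3705, +0.9288)
n_1 = (-0.9314, +0.3640)
n_2 = (-0.6914, -0.7225)
n_3 = (-0.0701, -0.9975)
n_4 = (+0.9998, -0.0180)
n_5 = (+0.0605, +0.9982)
  (0,1): δ = 133.09°  ·
  (0,2): δ = 65.48°  ✓
  (0,3): δ = 25.77°  ✓
  (0,4): δ = 67.22°  ✓
  (0,5): δ = 154.79°  ·
  (1,2): δ = 112.39°  ·
  (1,3): δ = 72.68°  ✓
  (1,4): δ = 20.31°  ✓
  (1,5): δ = 107.88°  ·
  (2,3): δ = 140.28°  ·
  (2,4): δ = 47.30°  ✓
  (2,5): δ = 40.27°  ✓
  (3,4): δ = 87.01°  ·
  (3,5): δ = 0.55°  ✓
  (4,5): δ = 92.43°  ·
antipodal pairs: 8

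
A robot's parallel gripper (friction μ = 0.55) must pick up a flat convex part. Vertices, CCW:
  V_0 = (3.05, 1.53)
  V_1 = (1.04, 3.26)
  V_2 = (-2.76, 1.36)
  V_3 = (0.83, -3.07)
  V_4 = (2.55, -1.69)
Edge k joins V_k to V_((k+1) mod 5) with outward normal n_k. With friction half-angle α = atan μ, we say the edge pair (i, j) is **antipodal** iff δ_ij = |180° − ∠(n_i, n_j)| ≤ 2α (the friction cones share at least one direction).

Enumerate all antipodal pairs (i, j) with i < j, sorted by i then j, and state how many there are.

α = atan 0.55 = 28.81°;  2α = 57.62°
n_0 = (+0.6523, +0.7579)
n_1 = (-0.4472, +0.8944)
n_2 = (-0.7769, -0.6296)
n_3 = (+0.6258, -0.7800)
n_4 = (+0.9882, -0.1534)
  (0,1): δ = 112.72°  ·
  (0,2): δ = 10.26°  ✓
  (0,3): δ = 79.46°  ·
  (0,4): δ = 121.89°  ·
  (1,2): δ = 77.54°  ·
  (1,3): δ = 12.18°  ✓
  (1,4): δ = 54.61°  ✓
  (2,3): δ = 90.28°  ·
  (2,4): δ = 47.85°  ✓
  (3,4): δ = 137.57°  ·
antipodal pairs: 4

count = 4; pairs: (0,2), (1,3), (1,4), (2,4)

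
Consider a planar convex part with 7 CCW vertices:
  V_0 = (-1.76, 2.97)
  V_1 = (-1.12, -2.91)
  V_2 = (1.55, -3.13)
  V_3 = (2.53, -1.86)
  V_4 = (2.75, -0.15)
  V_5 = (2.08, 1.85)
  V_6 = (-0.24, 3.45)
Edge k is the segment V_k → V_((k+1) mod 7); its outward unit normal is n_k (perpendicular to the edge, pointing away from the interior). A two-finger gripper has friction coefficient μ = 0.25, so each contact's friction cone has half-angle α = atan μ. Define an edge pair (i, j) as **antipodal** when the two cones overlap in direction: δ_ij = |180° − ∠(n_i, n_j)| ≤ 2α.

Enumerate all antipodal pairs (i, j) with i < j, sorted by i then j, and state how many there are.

count = 3; pairs: (0,3), (0,4), (1,6)

α = atan 0.25 = 14.04°;  2α = 28.07°
n_0 = (-0.9941, -0.1082)
n_1 = (-0.0821, -0.9966)
n_2 = (+0.7917, -0.6109)
n_3 = (+0.9918, -0.1276)
n_4 = (+0.9482, +0.3176)
n_5 = (+0.5677, +0.8232)
n_6 = (-0.3011, +0.9536)
  (0,1): δ = 100.92°  ·
  (0,2): δ = 43.87°  ·
  (0,3): δ = 13.54°  ✓
  (0,4): δ = 12.31°  ✓
  (0,5): δ = 49.20°  ·
  (0,6): δ = 101.31°  ·
  (1,2): δ = 122.95°  ·
  (1,3): δ = 92.62°  ·
  (1,4): δ = 66.77°  ·
  (1,5): δ = 29.88°  ·
  (1,6): δ = 22.24°  ✓
  (2,3): δ = 149.68°  ·
  (2,4): δ = 123.82°  ·
  (2,5): δ = 86.94°  ·
  (2,6): δ = 34.82°  ·
  (3,4): δ = 154.15°  ·
  (3,5): δ = 117.26°  ·
  (3,6): δ = 65.14°  ·
  (4,5): δ = 143.11°  ·
  (4,6): δ = 91.00°  ·
  (5,6): δ = 127.88°  ·
antipodal pairs: 3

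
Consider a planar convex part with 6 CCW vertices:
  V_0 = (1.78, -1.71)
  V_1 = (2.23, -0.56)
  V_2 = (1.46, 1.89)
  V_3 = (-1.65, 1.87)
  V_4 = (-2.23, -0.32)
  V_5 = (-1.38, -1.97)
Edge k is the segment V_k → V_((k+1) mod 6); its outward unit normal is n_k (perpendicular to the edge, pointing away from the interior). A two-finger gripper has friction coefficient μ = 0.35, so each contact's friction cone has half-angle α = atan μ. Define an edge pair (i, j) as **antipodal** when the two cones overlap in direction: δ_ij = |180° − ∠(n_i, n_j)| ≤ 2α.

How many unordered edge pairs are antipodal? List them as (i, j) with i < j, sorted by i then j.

α = atan 0.35 = 19.29°;  2α = 38.58°
n_0 = (+0.9312, -0.3644)
n_1 = (+0.9540, +0.2998)
n_2 = (-0.0064, +1.0000)
n_3 = (-0.9667, +0.2560)
n_4 = (-0.8890, -0.4580)
n_5 = (+0.0820, -0.9966)
  (0,1): δ = 141.18°  ·
  (0,2): δ = 68.26°  ·
  (0,3): δ = 6.54°  ✓
  (0,4): δ = 48.63°  ·
  (0,5): δ = 116.07°  ·
  (1,2): δ = 107.08°  ·
  (1,3): δ = 32.28°  ✓
  (1,4): δ = 9.81°  ✓
  (1,5): δ = 77.26°  ·
  (2,3): δ = 105.20°  ·
  (2,4): δ = 63.11°  ·
  (2,5): δ = 4.34°  ✓
  (3,4): δ = 137.91°  ·
  (3,5): δ = 70.46°  ·
  (4,5): δ = 112.55°  ·
antipodal pairs: 4

count = 4; pairs: (0,3), (1,3), (1,4), (2,5)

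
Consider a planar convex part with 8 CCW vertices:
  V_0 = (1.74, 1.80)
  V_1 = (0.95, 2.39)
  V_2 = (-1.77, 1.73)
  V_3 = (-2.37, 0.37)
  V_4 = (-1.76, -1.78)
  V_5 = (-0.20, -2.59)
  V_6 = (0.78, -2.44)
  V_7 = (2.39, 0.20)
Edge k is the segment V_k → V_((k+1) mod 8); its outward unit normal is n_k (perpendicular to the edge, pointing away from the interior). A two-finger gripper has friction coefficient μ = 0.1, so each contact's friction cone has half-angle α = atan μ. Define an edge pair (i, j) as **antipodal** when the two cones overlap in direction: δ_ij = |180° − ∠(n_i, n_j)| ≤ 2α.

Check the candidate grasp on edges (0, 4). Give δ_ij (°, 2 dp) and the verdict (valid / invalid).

δ = 9.31°, valid

α = atan 0.1 = 5.71°;  2α = 11.42°
edge 0: e_0 = (-0.79, +0.59);  n_0 = (+0.5984, +0.8012)
edge 4: e_4 = (+1.56, -0.81);  n_4 = (-0.4608, -0.8875)
∠(n_0, n_4) = 170.69°
δ = |180° − 170.69°| = 9.31°
9.31° ≤ 2α = 11.42°  →  valid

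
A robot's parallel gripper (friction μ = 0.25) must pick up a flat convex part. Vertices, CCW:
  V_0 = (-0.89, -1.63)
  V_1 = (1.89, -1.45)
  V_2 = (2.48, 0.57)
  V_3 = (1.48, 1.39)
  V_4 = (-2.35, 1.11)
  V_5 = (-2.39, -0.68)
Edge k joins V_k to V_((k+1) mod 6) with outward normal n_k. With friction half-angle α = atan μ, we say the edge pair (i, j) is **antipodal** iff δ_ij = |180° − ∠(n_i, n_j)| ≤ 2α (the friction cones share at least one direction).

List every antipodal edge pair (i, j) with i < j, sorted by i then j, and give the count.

α = atan 0.25 = 14.04°;  2α = 28.07°
n_0 = (+0.0646, -0.9979)
n_1 = (+0.9599, -0.2804)
n_2 = (+0.6341, +0.7733)
n_3 = (-0.0729, +0.9973)
n_4 = (-0.9998, +0.0223)
n_5 = (-0.5351, -0.8448)
  (0,1): δ = 109.99°  ·
  (0,2): δ = 43.06°  ·
  (0,3): δ = 0.48°  ✓
  (0,4): δ = 85.02°  ·
  (0,5): δ = 143.95°  ·
  (1,2): δ = 113.07°  ·
  (1,3): δ = 69.54°  ·
  (1,4): δ = 15.00°  ✓
  (1,5): δ = 73.93°  ·
  (2,3): δ = 136.47°  ·
  (2,4): δ = 51.93°  ·
  (2,5): δ = 7.00°  ✓
  (3,4): δ = 95.46°  ·
  (3,5): δ = 36.53°  ·
  (4,5): δ = 121.07°  ·
antipodal pairs: 3

count = 3; pairs: (0,3), (1,4), (2,5)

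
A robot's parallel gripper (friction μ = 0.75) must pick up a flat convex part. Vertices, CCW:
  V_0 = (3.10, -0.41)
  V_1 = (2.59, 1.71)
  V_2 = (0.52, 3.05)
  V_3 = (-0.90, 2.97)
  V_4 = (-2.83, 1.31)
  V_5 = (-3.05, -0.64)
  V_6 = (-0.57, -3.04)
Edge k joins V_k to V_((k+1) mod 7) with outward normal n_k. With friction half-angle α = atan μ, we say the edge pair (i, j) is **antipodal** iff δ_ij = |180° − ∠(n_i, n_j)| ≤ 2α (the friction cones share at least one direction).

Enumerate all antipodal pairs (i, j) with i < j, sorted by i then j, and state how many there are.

count = 10; pairs: (0,3), (0,4), (0,5), (1,4), (1,5), (1,6), (2,5), (2,6), (3,6), (4,6)

α = atan 0.75 = 36.87°;  2α = 73.74°
n_0 = (+0.9723, +0.2339)
n_1 = (+0.5434, +0.8395)
n_2 = (-0.0562, +0.9984)
n_3 = (-0.6521, +0.7581)
n_4 = (-0.9937, +0.1121)
n_5 = (-0.6954, -0.7186)
n_6 = (+0.5825, -0.8128)
  (0,1): δ = 136.44°  ·
  (0,2): δ = 100.30°  ·
  (0,3): δ = 62.83°  ✓
  (0,4): δ = 19.96°  ✓
  (0,5): δ = 32.41°  ✓
  (0,6): δ = 112.10°  ·
  (1,2): δ = 143.86°  ·
  (1,3): δ = 106.38°  ·
  (1,4): δ = 63.52°  ✓
  (1,5): δ = 11.14°  ✓
  (1,6): δ = 68.54°  ✓
  (2,3): δ = 142.53°  ·
  (2,4): δ = 99.66°  ·
  (2,5): δ = 47.29°  ✓
  (2,6): δ = 32.40°  ✓
  (3,4): δ = 137.14°  ·
  (3,5): δ = 84.76°  ·
  (3,6): δ = 5.07°  ✓
  (4,5): δ = 127.62°  ·
  (4,6): δ = 47.94°  ✓
  (5,6): δ = 100.31°  ·
antipodal pairs: 10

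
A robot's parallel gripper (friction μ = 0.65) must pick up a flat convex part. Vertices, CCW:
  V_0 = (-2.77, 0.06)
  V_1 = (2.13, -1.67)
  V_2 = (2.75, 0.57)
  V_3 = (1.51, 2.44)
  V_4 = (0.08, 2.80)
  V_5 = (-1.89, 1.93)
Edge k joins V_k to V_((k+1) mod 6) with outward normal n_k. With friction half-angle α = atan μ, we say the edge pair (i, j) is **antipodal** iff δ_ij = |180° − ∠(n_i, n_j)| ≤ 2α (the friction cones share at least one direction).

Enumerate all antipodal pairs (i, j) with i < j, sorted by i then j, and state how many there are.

α = atan 0.65 = 33.02°;  2α = 66.05°
n_0 = (-0.3329, -0.9430)
n_1 = (+0.9638, -0.2668)
n_2 = (+0.8334, +0.5526)
n_3 = (+0.2441, +0.9697)
n_4 = (-0.4040, +0.9148)
n_5 = (-0.9048, +0.4258)
  (0,1): δ = 86.03°  ·
  (0,2): δ = 37.01°  ✓
  (0,3): δ = 5.32°  ✓
  (0,4): δ = 43.27°  ✓
  (0,5): δ = 84.25°  ·
  (1,2): δ = 130.98°  ·
  (1,3): δ = 88.66°  ·
  (1,4): δ = 50.70°  ✓
  (1,5): δ = 9.73°  ✓
  (2,3): δ = 137.68°  ·
  (2,4): δ = 99.72°  ·
  (2,5): δ = 58.75°  ✓
  (3,4): δ = 142.04°  ·
  (3,5): δ = 101.07°  ·
  (4,5): δ = 139.03°  ·
antipodal pairs: 6

count = 6; pairs: (0,2), (0,3), (0,4), (1,4), (1,5), (2,5)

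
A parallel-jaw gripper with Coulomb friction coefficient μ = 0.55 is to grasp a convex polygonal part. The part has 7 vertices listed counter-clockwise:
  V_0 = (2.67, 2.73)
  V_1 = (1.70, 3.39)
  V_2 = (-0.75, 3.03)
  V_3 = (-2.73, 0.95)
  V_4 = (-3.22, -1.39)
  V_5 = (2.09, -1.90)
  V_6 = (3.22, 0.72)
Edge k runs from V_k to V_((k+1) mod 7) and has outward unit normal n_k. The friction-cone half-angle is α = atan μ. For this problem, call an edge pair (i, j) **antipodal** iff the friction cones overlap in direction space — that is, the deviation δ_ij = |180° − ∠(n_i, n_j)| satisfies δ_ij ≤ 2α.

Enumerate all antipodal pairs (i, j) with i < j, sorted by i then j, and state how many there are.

count = 6; pairs: (0,4), (1,4), (2,4), (2,5), (3,5), (3,6)

α = atan 0.55 = 28.81°;  2α = 57.62°
n_0 = (+0.5625, +0.8268)
n_1 = (-0.1454, +0.9894)
n_2 = (-0.7243, +0.6895)
n_3 = (-0.9788, +0.2050)
n_4 = (-0.0956, -0.9954)
n_5 = (+0.9182, -0.3960)
n_6 = (+0.9645, +0.2639)
  (0,1): δ = 137.41°  ·
  (0,2): δ = 99.36°  ·
  (0,3): δ = 67.60°  ·
  (0,4): δ = 28.75°  ✓
  (0,5): δ = 100.90°  ·
  (0,6): δ = 139.54°  ·
  (1,2): δ = 141.95°  ·
  (1,3): δ = 110.19°  ·
  (1,4): δ = 13.85°  ✓
  (1,5): δ = 58.31°  ·
  (1,6): δ = 96.94°  ·
  (2,3): δ = 148.24°  ·
  (2,4): δ = 51.90°  ✓
  (2,5): δ = 20.26°  ✓
  (2,6): δ = 58.89°  ·
  (3,4): δ = 83.66°  ·
  (3,5): δ = 11.50°  ✓
  (3,6): δ = 27.13°  ✓
  (4,5): δ = 107.84°  ·
  (4,6): δ = 69.21°  ·
  (5,6): δ = 141.37°  ·
antipodal pairs: 6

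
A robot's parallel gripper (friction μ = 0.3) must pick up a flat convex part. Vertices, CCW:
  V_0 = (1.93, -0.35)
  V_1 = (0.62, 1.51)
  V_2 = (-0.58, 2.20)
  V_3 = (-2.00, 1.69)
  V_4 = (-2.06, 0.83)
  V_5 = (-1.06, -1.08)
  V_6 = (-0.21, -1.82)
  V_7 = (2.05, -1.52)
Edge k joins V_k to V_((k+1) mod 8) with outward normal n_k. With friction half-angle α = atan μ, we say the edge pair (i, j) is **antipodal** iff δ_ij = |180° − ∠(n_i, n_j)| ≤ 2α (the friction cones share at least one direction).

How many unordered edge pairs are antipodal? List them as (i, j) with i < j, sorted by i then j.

α = atan 0.3 = 16.70°;  2α = 33.40°
n_0 = (+0.8176, +0.5758)
n_1 = (+0.4985, +0.8669)
n_2 = (-0.3380, +0.9411)
n_3 = (-0.9976, +0.0696)
n_4 = (-0.8859, -0.4638)
n_5 = (-0.6566, -0.7542)
n_6 = (+0.1316, -0.9913)
n_7 = (+0.9948, +0.1020)
  (0,1): δ = 155.06°  ·
  (0,2): δ = 105.40°  ·
  (0,3): δ = 39.15°  ·
  (0,4): δ = 7.52°  ✓
  (0,5): δ = 13.80°  ✓
  (0,6): δ = 62.40°  ·
  (0,7): δ = 150.70°  ·
  (1,2): δ = 130.35°  ·
  (1,3): δ = 64.09°  ·
  (1,4): δ = 32.47°  ✓
  (1,5): δ = 11.14°  ✓
  (1,6): δ = 37.46°  ·
  (1,7): δ = 125.75°  ·
  (2,3): δ = 113.75°  ·
  (2,4): δ = 82.12°  ·
  (2,5): δ = 60.80°  ·
  (2,6): δ = 12.19°  ✓
  (2,7): δ = 76.10°  ·
  (3,4): δ = 148.37°  ·
  (3,5): δ = 127.05°  ·
  (3,6): δ = 78.45°  ·
  (3,7): δ = 9.85°  ✓
  (4,5): δ = 158.68°  ·
  (4,6): δ = 110.07°  ·
  (4,7): δ = 21.78°  ✓
  (5,6): δ = 131.40°  ·
  (5,7): δ = 43.10°  ·
  (6,7): δ = 91.71°  ·
antipodal pairs: 7

count = 7; pairs: (0,4), (0,5), (1,4), (1,5), (2,6), (3,7), (4,7)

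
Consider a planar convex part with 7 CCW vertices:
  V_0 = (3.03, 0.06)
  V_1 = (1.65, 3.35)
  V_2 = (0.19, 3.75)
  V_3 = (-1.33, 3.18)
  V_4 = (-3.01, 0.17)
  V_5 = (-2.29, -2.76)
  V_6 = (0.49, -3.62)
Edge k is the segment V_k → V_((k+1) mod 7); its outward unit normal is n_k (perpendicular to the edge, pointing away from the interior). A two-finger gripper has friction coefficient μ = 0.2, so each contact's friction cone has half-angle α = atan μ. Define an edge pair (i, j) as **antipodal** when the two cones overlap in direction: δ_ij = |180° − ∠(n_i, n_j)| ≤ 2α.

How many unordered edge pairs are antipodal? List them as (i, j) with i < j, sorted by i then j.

count = 3; pairs: (0,4), (1,5), (3,6)

α = atan 0.2 = 11.31°;  2α = 22.62°
n_0 = (+0.9222, +0.3868)
n_1 = (+0.2642, +0.9645)
n_2 = (-0.3511, +0.9363)
n_3 = (-0.8732, +0.4874)
n_4 = (-0.9711, -0.2386)
n_5 = (-0.2955, -0.9553)
n_6 = (+0.8230, -0.5680)
  (0,1): δ = 128.08°  ·
  (0,2): δ = 92.20°  ·
  (0,3): δ = 51.92°  ·
  (0,4): δ = 8.95°  ✓
  (0,5): δ = 50.05°  ·
  (0,6): δ = 122.63°  ·
  (1,2): δ = 144.12°  ·
  (1,3): δ = 103.85°  ·
  (1,4): δ = 60.87°  ·
  (1,5): δ = 1.87°  ✓
  (1,6): δ = 70.71°  ·
  (2,3): δ = 139.72°  ·
  (2,4): δ = 96.75°  ·
  (2,5): δ = 37.75°  ·
  (2,6): δ = 34.83°  ·
  (3,4): δ = 137.03°  ·
  (3,5): δ = 78.02°  ·
  (3,6): δ = 5.45°  ✓
  (4,5): δ = 121.00°  ·
  (4,6): δ = 48.42°  ·
  (5,6): δ = 107.42°  ·
antipodal pairs: 3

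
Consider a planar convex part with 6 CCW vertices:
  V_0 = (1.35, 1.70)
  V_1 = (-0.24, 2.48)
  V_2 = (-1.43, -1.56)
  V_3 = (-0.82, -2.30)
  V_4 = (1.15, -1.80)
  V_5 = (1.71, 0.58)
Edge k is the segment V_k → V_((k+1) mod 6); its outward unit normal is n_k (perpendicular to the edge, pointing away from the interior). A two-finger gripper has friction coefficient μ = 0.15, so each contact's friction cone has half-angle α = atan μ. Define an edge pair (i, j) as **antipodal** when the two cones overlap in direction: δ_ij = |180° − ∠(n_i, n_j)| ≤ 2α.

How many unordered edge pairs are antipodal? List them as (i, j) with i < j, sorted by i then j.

α = atan 0.15 = 8.53°;  2α = 17.06°
n_0 = (+0.4404, +0.8978)
n_1 = (-0.9593, +0.2826)
n_2 = (-0.7716, -0.6361)
n_3 = (+0.2460, -0.9693)
n_4 = (+0.9734, -0.2290)
n_5 = (+0.9520, +0.3060)
  (0,1): δ = 80.28°  ·
  (0,2): δ = 24.37°  ·
  (0,3): δ = 40.37°  ·
  (0,4): δ = 102.89°  ·
  (0,5): δ = 133.95°  ·
  (1,2): δ = 124.09°  ·
  (1,3): δ = 59.35°  ·
  (1,4): δ = 3.17°  ✓
  (1,5): δ = 34.23°  ·
  (2,3): δ = 115.26°  ·
  (2,4): δ = 52.74°  ·
  (2,5): δ = 21.68°  ·
  (3,4): δ = 117.48°  ·
  (3,5): δ = 86.42°  ·
  (4,5): δ = 148.94°  ·
antipodal pairs: 1

count = 1; pairs: (1,4)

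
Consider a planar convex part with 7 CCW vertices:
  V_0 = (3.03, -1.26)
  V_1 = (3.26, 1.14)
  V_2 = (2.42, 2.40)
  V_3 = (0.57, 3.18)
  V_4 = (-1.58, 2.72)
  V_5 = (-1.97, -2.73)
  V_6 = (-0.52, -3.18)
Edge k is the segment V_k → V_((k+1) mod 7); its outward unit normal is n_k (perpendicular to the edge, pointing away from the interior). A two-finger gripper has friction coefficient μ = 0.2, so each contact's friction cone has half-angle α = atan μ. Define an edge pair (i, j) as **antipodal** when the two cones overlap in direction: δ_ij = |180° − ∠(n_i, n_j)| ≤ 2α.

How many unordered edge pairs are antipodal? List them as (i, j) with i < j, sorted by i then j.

count = 3; pairs: (0,4), (2,5), (3,6)

α = atan 0.2 = 11.31°;  2α = 22.62°
n_0 = (+0.9954, -0.0954)
n_1 = (+0.8321, +0.5547)
n_2 = (+0.3885, +0.9214)
n_3 = (-0.2092, +0.9779)
n_4 = (-0.9974, +0.0714)
n_5 = (-0.2964, -0.9551)
n_6 = (+0.4757, -0.8796)
  (0,1): δ = 140.84°  ·
  (0,2): δ = 107.39°  ·
  (0,3): δ = 72.45°  ·
  (0,4): δ = 1.38°  ✓
  (0,5): δ = 78.23°  ·
  (0,6): δ = 123.88°  ·
  (1,2): δ = 146.55°  ·
  (1,3): δ = 111.61°  ·
  (1,4): δ = 37.78°  ·
  (1,5): δ = 39.07°  ·
  (1,6): δ = 84.72°  ·
  (2,3): δ = 145.06°  ·
  (2,4): δ = 71.23°  ·
  (2,5): δ = 5.62°  ✓
  (2,6): δ = 51.27°  ·
  (3,4): δ = 106.17°  ·
  (3,5): δ = 29.32°  ·
  (3,6): δ = 16.33°  ✓
  (4,5): δ = 103.15°  ·
  (4,6): δ = 57.50°  ·
  (5,6): δ = 134.35°  ·
antipodal pairs: 3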